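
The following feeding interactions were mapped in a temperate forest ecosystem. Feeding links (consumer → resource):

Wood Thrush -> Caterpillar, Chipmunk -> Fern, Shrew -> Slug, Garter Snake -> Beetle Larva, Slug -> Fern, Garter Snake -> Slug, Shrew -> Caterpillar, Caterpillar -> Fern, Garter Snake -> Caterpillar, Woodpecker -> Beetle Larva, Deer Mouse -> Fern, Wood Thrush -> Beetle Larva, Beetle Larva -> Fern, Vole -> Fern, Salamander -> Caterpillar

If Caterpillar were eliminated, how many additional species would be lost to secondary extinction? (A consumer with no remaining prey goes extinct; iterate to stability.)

Remove Caterpillar.
Round 1: Salamander (all prey gone) → extinct.
No further losses. Total secondary extinctions: 1.

1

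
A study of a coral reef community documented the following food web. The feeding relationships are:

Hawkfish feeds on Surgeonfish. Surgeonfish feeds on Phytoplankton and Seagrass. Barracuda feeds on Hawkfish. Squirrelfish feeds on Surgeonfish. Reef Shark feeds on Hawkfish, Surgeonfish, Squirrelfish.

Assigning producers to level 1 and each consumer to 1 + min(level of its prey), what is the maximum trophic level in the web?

4

Producers (level 1): Seagrass, Phytoplankton.
Following each consumer down to its lowest-level prey: Seagrass → Surgeonfish → Hawkfish → Barracuda (levels 1 through 4).
All prey of Barracuda (Hawkfish 3) are at level 3 or above, so Barracuda is at level 1 + 3 = 4.
Every consumer has at least one prey at level 3 or below, so none exceeds level 4.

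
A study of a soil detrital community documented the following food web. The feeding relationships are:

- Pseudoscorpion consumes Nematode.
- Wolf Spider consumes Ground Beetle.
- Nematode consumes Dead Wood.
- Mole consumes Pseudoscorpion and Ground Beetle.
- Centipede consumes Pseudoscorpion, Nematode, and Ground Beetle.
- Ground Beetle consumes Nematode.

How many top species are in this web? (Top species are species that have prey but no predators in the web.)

3

Top species (has prey, but nothing eats it): Wolf Spider, Mole, Centipede.
Count: 3.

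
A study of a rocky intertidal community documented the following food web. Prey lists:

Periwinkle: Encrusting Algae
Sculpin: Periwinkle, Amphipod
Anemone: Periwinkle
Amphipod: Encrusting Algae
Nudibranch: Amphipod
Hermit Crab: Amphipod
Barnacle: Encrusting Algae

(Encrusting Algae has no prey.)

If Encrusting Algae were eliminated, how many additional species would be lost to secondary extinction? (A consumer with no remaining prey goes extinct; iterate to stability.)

Remove Encrusting Algae.
Round 1: Periwinkle (all prey gone), Barnacle (all prey gone), Amphipod (all prey gone) → extinct.
Round 2: Nudibranch (all prey gone), Hermit Crab (all prey gone), Anemone (all prey gone), Sculpin (all prey gone) → extinct.
No further losses. Total secondary extinctions: 7.

7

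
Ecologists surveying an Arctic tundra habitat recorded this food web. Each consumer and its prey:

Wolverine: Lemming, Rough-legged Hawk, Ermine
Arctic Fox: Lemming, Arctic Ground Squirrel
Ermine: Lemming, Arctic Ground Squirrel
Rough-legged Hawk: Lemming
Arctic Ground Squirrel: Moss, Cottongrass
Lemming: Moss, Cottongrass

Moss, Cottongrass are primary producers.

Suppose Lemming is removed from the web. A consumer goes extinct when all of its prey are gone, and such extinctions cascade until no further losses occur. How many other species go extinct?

Remove Lemming.
Round 1: Rough-legged Hawk (all prey gone) → extinct.
No further losses. Total secondary extinctions: 1.

1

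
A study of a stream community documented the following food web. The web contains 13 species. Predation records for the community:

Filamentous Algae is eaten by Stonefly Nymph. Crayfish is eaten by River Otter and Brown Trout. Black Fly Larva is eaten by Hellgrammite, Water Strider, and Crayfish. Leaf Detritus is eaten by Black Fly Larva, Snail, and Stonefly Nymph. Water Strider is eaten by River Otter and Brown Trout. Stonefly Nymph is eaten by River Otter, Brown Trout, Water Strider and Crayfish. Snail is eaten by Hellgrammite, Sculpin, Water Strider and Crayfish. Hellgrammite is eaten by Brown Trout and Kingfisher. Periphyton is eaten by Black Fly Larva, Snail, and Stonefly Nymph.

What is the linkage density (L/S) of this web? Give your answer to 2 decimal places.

There are L = 24 links among S = 13 species.
L/S = 24/13 = 1.8462 ≈ 1.85.

L/S = 1.85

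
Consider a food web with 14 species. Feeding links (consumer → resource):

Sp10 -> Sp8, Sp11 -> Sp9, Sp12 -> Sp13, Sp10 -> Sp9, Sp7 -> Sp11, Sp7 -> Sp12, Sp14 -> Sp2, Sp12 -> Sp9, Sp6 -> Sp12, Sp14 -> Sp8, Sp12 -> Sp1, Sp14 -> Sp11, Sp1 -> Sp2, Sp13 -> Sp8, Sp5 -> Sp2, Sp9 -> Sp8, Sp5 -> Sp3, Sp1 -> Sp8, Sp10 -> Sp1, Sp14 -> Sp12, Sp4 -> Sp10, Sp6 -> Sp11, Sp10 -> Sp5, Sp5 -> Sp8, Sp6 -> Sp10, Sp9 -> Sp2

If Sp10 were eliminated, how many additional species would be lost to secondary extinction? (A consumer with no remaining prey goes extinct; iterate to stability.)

Remove Sp10.
Round 1: Sp4 (all prey gone) → extinct.
No further losses. Total secondary extinctions: 1.

1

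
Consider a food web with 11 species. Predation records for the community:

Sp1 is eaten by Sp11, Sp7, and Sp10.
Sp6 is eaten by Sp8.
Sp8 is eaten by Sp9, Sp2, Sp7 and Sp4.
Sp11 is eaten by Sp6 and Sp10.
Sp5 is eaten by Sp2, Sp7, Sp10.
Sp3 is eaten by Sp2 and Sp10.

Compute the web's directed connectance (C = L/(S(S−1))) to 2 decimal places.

The web has S = 11 species and L = 15 feeding links.
C = L / (S(S−1)) = 15 / 110 = 0.1364 ≈ 0.14.

C = 0.14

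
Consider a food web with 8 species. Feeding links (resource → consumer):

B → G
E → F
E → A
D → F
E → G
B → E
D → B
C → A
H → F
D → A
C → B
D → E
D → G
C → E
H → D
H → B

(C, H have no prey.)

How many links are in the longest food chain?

One longest chain: H → D → B → E → A.
It has 5 species and 4 links.

4 links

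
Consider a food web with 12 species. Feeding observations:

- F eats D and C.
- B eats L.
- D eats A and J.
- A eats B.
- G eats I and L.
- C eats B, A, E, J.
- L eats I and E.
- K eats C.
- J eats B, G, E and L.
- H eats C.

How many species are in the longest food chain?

One longest chain: E → L → B → A → C → K.
It has 6 species and 5 links.

6 species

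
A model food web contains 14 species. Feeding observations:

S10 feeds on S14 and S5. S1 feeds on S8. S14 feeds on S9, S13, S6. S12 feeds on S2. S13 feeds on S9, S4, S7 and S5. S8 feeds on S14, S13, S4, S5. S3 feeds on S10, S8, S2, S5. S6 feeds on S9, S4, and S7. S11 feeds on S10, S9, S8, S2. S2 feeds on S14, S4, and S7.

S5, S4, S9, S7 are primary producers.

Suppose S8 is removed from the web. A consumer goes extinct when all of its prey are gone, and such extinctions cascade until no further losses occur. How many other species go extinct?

1

Remove S8.
Round 1: S1 (all prey gone) → extinct.
No further losses. Total secondary extinctions: 1.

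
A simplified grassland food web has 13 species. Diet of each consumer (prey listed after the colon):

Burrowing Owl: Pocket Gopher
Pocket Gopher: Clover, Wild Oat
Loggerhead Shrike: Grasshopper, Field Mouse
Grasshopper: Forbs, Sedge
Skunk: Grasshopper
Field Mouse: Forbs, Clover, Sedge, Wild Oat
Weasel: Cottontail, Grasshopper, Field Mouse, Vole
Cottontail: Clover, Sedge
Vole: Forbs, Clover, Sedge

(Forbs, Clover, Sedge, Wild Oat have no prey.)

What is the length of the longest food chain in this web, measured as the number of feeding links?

2 links

One longest chain: Forbs → Grasshopper → Loggerhead Shrike.
It has 3 species and 2 links.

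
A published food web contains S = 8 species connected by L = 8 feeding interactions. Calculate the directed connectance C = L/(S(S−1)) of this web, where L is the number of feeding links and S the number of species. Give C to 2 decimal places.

C = 0.14

The web has S = 8 species and L = 8 feeding links.
C = L / (S(S−1)) = 8 / 56 = 0.1429 ≈ 0.14.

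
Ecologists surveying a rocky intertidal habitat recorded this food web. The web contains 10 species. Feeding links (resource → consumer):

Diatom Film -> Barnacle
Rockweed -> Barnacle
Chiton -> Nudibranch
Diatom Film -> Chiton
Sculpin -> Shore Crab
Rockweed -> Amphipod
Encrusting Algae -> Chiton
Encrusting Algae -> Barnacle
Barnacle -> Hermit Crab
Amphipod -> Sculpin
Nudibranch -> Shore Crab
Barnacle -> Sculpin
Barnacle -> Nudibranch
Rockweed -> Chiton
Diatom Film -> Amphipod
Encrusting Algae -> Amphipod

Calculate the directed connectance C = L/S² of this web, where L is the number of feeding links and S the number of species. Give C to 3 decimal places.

The web has S = 10 species and L = 16 feeding links.
C = L / S² = 16 / 100 = 0.1600 ≈ 0.160.

C = 0.160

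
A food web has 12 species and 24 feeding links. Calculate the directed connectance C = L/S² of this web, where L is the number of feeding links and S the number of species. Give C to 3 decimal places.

C = 0.167

The web has S = 12 species and L = 24 feeding links.
C = L / S² = 24 / 144 = 0.1667 ≈ 0.167.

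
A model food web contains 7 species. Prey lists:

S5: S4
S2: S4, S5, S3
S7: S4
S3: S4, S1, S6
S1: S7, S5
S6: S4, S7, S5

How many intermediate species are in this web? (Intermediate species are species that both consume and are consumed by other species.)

Intermediate species (has both prey and predators): S7, S5, S1, S6, S3.
Count: 5.

5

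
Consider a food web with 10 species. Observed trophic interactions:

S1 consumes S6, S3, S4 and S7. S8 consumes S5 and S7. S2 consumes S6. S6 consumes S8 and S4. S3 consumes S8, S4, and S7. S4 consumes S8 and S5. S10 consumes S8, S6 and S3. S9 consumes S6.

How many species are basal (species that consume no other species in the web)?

Basal species (no prey listed): S7, S5.
Count: 2.

2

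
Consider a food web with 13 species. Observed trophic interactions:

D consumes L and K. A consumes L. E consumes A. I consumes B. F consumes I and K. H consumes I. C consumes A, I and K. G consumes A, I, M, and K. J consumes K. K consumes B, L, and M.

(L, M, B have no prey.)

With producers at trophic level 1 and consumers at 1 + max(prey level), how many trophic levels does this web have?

3

Producers (level 1): L, M, B.
L → K → F gives F level 3.
No species has a prey at level 3, so no species reaches level 4.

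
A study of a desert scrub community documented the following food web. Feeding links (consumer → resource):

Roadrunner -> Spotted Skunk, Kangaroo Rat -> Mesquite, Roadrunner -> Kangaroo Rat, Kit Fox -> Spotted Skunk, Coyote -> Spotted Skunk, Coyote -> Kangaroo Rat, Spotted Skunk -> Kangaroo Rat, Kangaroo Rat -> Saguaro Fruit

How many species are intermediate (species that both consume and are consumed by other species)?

Intermediate species (has both prey and predators): Kangaroo Rat, Spotted Skunk.
Count: 2.

2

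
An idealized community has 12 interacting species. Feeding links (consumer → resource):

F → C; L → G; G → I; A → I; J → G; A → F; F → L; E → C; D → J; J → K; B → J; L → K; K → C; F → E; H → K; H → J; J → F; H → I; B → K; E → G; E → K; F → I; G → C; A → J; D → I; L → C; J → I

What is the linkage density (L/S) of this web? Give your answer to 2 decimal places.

L/S = 2.25

There are L = 27 links among S = 12 species.
L/S = 27/12 = 2.2500 ≈ 2.25.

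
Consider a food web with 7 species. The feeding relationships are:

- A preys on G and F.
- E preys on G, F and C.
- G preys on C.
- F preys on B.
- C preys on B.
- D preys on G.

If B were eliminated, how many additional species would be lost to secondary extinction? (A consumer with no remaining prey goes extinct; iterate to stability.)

6

Remove B.
Round 1: C (all prey gone), F (all prey gone) → extinct.
Round 2: G (all prey gone) → extinct.
Round 3: A (all prey gone), E (all prey gone), D (all prey gone) → extinct.
No further losses. Total secondary extinctions: 6.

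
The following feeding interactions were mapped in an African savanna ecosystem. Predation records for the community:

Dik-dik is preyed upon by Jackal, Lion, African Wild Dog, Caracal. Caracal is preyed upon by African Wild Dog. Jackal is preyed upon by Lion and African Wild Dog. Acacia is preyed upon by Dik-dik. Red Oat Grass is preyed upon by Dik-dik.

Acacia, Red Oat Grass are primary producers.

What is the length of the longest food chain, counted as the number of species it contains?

4 species

One longest chain: Acacia → Dik-dik → Jackal → African Wild Dog.
It has 4 species and 3 links.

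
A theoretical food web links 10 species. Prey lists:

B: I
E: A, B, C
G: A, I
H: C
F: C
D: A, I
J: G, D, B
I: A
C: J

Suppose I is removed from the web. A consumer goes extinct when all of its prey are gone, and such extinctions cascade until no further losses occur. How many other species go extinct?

1

Remove I.
Round 1: B (all prey gone) → extinct.
No further losses. Total secondary extinctions: 1.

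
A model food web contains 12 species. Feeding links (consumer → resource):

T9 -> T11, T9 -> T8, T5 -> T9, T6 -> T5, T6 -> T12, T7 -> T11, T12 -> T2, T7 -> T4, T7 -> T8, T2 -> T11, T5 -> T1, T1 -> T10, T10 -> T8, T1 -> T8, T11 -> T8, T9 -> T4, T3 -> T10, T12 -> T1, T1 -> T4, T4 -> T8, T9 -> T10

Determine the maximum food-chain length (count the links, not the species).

4 links

One longest chain: T8 → T10 → T1 → T12 → T6.
It has 5 species and 4 links.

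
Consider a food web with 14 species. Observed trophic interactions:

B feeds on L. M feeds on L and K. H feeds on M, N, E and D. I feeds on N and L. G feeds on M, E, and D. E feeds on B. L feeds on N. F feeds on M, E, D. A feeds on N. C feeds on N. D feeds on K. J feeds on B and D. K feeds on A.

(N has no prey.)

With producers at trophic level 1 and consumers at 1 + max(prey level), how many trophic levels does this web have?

Producers (level 1): N.
N → A → K → M → F gives F level 5.
No species has a prey at level 5, so no species reaches level 6.

5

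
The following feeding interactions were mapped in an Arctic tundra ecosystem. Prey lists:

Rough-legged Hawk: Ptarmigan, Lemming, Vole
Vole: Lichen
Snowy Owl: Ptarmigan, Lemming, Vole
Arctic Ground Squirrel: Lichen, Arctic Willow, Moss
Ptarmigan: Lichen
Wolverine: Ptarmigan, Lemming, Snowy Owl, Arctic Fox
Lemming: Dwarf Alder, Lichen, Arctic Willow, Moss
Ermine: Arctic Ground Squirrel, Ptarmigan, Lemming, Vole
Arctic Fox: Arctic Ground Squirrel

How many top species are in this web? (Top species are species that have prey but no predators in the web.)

3

Top species (has prey, but nothing eats it): Rough-legged Hawk, Ermine, Wolverine.
Count: 3.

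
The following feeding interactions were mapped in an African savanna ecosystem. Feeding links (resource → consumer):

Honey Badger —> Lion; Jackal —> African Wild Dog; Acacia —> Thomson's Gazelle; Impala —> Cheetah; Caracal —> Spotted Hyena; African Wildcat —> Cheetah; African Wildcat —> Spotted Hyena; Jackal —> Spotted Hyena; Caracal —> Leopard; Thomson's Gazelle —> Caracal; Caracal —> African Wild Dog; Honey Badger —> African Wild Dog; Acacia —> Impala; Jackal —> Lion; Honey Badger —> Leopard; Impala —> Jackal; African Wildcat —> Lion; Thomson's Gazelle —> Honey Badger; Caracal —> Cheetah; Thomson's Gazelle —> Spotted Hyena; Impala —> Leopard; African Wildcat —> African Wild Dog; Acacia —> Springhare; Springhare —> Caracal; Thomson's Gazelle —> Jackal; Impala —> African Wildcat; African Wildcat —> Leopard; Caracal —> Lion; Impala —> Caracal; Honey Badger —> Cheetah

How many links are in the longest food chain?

3 links

One longest chain: Acacia → Impala → Caracal → Spotted Hyena.
It has 4 species and 3 links.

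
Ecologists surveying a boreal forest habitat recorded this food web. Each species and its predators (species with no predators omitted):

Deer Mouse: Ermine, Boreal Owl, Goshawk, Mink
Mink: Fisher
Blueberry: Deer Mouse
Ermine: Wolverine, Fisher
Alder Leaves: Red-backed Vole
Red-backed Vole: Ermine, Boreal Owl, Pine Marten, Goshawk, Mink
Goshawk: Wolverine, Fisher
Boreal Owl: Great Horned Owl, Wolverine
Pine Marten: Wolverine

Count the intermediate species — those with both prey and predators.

7

Intermediate species (has both prey and predators): Deer Mouse, Red-backed Vole, Ermine, Boreal Owl, Pine Marten, Goshawk, Mink.
Count: 7.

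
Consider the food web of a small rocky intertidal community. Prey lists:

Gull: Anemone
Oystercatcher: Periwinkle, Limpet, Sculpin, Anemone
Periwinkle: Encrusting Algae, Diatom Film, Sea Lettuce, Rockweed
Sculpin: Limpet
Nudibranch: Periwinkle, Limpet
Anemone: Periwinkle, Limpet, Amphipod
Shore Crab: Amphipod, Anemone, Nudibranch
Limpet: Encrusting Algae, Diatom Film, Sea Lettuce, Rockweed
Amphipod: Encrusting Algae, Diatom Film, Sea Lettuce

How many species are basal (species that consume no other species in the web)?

4

Basal species (no prey listed): Encrusting Algae, Diatom Film, Sea Lettuce, Rockweed.
Count: 4.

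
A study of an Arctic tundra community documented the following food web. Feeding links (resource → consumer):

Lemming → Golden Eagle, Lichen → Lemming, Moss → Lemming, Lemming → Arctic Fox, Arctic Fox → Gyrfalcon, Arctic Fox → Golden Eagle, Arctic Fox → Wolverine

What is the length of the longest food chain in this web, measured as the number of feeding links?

One longest chain: Moss → Lemming → Arctic Fox → Wolverine.
It has 4 species and 3 links.

3 links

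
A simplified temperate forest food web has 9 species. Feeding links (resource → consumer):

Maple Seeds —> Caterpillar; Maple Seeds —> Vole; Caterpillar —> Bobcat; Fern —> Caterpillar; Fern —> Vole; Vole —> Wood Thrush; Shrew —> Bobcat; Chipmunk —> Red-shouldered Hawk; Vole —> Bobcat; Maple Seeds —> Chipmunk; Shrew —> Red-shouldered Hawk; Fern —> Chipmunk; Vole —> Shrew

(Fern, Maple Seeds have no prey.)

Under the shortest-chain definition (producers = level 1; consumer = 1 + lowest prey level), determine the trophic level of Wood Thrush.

Fern is a producer → level 1.
Vole eats Fern → level 2.
Wood Thrush eats Vole → level 3.
No prey of Wood Thrush is below level 2, so 3 is the minimum.

Trophic level 3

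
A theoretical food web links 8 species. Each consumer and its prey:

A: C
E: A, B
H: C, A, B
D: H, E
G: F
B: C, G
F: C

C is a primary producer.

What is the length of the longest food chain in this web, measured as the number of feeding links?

One longest chain: C → F → G → B → H → D.
It has 6 species and 5 links.

5 links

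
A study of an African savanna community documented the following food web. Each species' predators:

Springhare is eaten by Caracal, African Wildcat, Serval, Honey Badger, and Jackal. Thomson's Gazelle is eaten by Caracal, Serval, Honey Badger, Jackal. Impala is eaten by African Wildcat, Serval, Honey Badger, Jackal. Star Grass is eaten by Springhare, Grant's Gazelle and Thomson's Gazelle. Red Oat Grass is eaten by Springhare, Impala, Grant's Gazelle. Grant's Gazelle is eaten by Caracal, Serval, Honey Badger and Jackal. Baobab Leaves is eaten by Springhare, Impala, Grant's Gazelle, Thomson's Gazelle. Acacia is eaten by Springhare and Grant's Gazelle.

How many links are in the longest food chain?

2 links

One longest chain: Baobab Leaves → Springhare → Caracal.
It has 3 species and 2 links.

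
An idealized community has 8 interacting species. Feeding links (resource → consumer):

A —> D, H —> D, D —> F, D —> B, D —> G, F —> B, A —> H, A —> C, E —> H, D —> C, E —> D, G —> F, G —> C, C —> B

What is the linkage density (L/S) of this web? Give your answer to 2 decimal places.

L/S = 1.75

There are L = 14 links among S = 8 species.
L/S = 14/8 = 1.7500 ≈ 1.75.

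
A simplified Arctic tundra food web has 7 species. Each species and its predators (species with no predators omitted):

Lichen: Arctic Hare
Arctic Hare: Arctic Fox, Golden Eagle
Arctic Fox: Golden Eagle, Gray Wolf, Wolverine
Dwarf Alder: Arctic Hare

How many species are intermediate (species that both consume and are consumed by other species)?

Intermediate species (has both prey and predators): Arctic Hare, Arctic Fox.
Count: 2.

2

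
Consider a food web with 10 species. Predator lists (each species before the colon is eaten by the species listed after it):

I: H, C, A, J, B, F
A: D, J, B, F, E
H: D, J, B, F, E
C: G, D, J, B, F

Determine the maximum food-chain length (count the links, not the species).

2 links

One longest chain: I → C → G.
It has 3 species and 2 links.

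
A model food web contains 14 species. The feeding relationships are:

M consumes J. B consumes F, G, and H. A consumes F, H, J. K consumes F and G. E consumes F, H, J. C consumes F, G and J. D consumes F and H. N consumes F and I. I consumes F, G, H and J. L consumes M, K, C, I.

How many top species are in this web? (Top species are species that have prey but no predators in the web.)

6

Top species (has prey, but nothing eats it): A, D, B, E, N, L.
Count: 6.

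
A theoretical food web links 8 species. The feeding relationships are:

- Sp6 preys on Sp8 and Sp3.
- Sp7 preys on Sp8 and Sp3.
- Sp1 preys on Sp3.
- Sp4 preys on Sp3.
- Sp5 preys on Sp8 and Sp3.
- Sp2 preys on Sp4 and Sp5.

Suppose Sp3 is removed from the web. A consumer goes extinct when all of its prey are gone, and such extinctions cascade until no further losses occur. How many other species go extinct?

2

Remove Sp3.
Round 1: Sp1 (all prey gone), Sp4 (all prey gone) → extinct.
No further losses. Total secondary extinctions: 2.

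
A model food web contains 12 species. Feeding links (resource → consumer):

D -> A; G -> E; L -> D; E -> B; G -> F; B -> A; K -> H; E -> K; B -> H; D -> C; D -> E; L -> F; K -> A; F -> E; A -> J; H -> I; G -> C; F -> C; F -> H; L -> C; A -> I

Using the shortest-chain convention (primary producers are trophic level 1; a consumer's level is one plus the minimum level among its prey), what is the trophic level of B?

Trophic level 3

G is a producer → level 1.
E eats G → level 2.
B eats E → level 3.
No prey of B is below level 2, so 3 is the minimum.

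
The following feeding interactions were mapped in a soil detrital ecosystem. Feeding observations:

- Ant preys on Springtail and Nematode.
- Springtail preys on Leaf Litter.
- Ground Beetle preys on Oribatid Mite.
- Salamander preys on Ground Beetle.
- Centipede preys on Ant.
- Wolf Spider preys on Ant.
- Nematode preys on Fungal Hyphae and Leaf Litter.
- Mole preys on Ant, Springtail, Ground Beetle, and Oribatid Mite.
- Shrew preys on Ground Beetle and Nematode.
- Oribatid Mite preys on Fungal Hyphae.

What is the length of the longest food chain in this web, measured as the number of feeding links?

One longest chain: Fungal Hyphae → Nematode → Ant → Wolf Spider.
It has 4 species and 3 links.

3 links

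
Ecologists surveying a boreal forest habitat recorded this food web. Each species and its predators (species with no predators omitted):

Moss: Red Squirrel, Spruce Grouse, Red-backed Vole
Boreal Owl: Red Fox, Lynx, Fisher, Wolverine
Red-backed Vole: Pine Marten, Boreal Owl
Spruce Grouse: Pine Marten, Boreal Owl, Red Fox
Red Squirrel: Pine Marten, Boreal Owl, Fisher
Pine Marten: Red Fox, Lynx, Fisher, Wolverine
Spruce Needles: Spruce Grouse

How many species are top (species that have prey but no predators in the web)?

4

Top species (has prey, but nothing eats it): Red Fox, Lynx, Fisher, Wolverine.
Count: 4.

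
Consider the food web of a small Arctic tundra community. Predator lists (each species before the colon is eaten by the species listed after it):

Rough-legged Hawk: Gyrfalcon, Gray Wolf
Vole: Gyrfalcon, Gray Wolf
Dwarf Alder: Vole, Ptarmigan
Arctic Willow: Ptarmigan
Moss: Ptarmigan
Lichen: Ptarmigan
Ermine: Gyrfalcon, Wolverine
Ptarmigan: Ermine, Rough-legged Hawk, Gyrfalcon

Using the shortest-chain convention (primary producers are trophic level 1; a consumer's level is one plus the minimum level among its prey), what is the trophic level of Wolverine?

Trophic level 4

Dwarf Alder is a producer → level 1.
Ptarmigan eats Dwarf Alder → level 2.
Ermine eats Ptarmigan → level 3.
Wolverine eats Ermine → level 4.
No prey of Wolverine is below level 3, so 4 is the minimum.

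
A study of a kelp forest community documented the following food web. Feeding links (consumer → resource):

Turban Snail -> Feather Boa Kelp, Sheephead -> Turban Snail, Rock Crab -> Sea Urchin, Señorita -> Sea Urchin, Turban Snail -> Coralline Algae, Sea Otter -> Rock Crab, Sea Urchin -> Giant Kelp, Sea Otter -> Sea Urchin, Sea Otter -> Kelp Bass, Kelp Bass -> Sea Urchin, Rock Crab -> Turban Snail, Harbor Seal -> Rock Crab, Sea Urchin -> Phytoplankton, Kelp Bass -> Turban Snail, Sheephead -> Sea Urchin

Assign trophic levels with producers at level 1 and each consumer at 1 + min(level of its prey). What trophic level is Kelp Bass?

Trophic level 3

Coralline Algae is a producer → level 1.
Turban Snail eats Coralline Algae → level 2.
Kelp Bass eats Turban Snail → level 3.
No prey of Kelp Bass is below level 2, so 3 is the minimum.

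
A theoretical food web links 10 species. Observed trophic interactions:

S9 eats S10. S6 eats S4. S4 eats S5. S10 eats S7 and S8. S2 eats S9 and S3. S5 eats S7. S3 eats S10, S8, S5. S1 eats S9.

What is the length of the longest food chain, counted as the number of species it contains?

4 species

One longest chain: S7 → S5 → S4 → S6.
It has 4 species and 3 links.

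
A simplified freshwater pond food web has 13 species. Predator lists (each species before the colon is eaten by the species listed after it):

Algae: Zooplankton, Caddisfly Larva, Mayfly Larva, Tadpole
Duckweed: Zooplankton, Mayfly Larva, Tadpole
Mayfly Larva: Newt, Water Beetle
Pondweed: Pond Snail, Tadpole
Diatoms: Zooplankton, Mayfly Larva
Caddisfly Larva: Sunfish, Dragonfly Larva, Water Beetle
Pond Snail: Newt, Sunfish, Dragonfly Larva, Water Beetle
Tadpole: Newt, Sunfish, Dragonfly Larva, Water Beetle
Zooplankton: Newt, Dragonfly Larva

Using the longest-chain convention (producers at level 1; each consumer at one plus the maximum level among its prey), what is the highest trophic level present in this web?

Producers (level 1): Diatoms, Algae, Pondweed, Duckweed.
Algae → Tadpole → Sunfish gives Sunfish level 3.
No species has a prey at level 3, so no species reaches level 4.

3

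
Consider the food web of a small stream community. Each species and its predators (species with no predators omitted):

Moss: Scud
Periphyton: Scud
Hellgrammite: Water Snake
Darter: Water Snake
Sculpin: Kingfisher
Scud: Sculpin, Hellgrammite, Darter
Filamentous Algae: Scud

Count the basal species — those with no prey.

3

Basal species (no prey listed): Moss, Periphyton, Filamentous Algae.
Count: 3.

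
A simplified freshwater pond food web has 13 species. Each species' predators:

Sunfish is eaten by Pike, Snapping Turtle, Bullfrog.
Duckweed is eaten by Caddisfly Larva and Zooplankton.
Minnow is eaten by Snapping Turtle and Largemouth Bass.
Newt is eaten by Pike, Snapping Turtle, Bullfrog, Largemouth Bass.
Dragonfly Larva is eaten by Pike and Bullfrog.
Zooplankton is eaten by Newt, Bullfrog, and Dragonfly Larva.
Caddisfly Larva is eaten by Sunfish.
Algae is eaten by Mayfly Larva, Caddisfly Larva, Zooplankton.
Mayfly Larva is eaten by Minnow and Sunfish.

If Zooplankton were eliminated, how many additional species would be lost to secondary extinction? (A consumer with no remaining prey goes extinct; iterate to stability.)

2

Remove Zooplankton.
Round 1: Dragonfly Larva (all prey gone), Newt (all prey gone) → extinct.
No further losses. Total secondary extinctions: 2.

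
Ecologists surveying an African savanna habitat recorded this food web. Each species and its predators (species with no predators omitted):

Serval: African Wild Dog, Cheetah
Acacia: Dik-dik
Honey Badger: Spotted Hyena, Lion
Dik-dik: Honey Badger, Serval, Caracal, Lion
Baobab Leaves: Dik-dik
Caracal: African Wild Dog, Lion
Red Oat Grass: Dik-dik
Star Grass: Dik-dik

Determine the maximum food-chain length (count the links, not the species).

3 links

One longest chain: Acacia → Dik-dik → Serval → African Wild Dog.
It has 4 species and 3 links.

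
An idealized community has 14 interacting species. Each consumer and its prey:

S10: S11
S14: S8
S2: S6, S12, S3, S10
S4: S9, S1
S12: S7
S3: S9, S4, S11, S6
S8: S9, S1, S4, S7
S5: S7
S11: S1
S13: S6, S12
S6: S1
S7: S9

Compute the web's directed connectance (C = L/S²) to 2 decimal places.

The web has S = 14 species and L = 23 feeding links.
C = L / S² = 23 / 196 = 0.1173 ≈ 0.12.

C = 0.12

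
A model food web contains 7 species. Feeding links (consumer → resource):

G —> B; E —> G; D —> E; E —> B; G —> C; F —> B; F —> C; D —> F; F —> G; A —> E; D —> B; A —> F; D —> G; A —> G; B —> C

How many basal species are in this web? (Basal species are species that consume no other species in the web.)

Basal species (no prey listed): C.
Count: 1.

1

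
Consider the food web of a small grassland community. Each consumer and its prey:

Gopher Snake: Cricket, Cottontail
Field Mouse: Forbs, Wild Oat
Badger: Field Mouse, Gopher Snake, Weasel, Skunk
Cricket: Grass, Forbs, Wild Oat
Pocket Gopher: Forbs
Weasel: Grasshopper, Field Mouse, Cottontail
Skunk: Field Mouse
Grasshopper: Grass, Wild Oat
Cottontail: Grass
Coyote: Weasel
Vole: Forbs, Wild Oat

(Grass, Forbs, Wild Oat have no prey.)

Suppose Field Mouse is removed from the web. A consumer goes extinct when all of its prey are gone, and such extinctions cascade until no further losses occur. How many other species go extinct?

1

Remove Field Mouse.
Round 1: Skunk (all prey gone) → extinct.
No further losses. Total secondary extinctions: 1.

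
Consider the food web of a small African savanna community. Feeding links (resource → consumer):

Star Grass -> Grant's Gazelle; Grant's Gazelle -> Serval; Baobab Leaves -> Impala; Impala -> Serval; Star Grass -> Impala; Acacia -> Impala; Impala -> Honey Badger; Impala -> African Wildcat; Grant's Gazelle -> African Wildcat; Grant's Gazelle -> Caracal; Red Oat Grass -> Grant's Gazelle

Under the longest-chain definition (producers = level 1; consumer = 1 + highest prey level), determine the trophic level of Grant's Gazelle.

Trophic level 2

Star Grass is a producer → level 1.
Grant's Gazelle eats Star Grass (level 1); other prey at levels: Red Oat Grass 1 → level 2.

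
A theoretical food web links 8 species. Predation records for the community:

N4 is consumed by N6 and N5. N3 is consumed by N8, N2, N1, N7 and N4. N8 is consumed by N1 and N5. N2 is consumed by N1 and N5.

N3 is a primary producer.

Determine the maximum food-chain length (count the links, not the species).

One longest chain: N3 → N2 → N1.
It has 3 species and 2 links.

2 links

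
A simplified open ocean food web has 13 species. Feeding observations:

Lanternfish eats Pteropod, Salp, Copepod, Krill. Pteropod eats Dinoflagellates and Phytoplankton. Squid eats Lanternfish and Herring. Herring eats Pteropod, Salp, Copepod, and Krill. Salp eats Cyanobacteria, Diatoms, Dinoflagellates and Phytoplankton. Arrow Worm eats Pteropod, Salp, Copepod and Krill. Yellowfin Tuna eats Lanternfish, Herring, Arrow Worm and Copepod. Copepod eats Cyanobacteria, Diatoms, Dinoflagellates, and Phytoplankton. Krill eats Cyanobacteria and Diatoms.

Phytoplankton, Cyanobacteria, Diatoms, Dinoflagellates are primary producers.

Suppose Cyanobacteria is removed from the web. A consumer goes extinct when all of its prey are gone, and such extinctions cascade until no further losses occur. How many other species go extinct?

Remove Cyanobacteria.
Every predator of it retains at least one other prey: Krill still has Diatoms; Salp still has Phytoplankton, Diatoms, Dinoflagellates; Copepod still has Phytoplankton, Diatoms, Dinoflagellates.
No consumer loses all prey, so no secondary extinctions occur.

0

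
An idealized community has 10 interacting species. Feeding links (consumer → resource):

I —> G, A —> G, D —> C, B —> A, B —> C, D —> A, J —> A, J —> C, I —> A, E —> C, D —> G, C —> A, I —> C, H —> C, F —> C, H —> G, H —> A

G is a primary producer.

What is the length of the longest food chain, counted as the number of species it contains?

One longest chain: G → A → C → H.
It has 4 species and 3 links.

4 species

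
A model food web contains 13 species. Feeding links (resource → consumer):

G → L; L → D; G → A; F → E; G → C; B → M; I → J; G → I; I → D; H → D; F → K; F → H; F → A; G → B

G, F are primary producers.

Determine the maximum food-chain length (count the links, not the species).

2 links

One longest chain: G → L → D.
It has 3 species and 2 links.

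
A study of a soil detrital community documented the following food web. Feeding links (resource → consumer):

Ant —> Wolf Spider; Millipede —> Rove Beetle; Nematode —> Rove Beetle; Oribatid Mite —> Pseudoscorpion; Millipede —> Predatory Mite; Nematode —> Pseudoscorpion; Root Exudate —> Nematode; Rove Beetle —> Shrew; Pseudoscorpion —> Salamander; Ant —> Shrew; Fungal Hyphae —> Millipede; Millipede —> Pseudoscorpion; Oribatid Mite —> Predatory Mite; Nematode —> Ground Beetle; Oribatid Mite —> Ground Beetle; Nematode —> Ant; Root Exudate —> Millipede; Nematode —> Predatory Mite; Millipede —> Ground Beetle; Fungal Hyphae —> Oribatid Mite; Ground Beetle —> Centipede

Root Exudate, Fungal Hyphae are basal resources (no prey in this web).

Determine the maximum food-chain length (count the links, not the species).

One longest chain: Root Exudate → Nematode → Ant → Wolf Spider.
It has 4 species and 3 links.

3 links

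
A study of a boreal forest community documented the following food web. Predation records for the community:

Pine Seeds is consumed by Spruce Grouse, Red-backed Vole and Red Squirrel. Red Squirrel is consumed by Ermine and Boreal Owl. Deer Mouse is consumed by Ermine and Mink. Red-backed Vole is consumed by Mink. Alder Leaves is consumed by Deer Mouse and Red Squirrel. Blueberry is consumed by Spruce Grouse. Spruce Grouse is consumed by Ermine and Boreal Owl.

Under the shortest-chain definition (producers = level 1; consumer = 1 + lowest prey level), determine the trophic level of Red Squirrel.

Trophic level 2

Alder Leaves is a producer → level 1.
Red Squirrel eats Alder Leaves → level 2.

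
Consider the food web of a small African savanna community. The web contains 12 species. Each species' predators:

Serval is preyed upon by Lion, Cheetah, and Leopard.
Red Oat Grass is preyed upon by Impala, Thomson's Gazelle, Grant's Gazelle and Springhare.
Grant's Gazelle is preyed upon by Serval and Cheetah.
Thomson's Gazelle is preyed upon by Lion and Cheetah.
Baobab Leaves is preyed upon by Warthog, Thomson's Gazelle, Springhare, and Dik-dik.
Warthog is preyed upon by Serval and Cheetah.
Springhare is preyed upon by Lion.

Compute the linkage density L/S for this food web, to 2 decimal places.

L/S = 1.50

There are L = 18 links among S = 12 species.
L/S = 18/12 = 1.5000 ≈ 1.50.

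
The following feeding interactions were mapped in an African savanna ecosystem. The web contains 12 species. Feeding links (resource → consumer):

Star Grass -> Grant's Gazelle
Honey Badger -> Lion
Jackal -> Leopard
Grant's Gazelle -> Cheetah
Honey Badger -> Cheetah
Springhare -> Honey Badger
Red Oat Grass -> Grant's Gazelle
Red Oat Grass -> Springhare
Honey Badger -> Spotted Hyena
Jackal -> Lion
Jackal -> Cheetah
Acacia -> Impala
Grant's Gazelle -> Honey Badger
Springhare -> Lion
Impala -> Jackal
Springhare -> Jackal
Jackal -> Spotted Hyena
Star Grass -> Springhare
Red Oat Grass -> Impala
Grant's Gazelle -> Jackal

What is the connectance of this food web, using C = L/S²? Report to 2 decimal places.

C = 0.14

The web has S = 12 species and L = 20 feeding links.
C = L / S² = 20 / 144 = 0.1389 ≈ 0.14.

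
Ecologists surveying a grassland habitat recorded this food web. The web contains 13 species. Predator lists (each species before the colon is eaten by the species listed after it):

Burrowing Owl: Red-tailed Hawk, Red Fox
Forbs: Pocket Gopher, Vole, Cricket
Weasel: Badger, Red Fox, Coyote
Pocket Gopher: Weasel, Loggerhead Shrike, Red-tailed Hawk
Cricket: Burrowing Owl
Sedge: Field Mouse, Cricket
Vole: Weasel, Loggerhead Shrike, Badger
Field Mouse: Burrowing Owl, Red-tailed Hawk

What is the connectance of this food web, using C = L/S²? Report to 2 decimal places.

C = 0.11

The web has S = 13 species and L = 19 feeding links.
C = L / S² = 19 / 169 = 0.1124 ≈ 0.11.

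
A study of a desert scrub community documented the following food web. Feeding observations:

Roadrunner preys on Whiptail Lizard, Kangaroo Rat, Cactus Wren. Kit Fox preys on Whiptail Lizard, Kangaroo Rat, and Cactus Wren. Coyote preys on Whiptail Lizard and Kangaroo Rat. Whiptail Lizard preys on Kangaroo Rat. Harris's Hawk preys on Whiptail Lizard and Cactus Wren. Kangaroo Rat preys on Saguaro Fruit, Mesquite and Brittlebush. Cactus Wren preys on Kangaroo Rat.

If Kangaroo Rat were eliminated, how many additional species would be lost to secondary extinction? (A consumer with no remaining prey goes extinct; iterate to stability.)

6

Remove Kangaroo Rat.
Round 1: Cactus Wren (all prey gone), Whiptail Lizard (all prey gone) → extinct.
Round 2: Roadrunner (all prey gone), Kit Fox (all prey gone), Coyote (all prey gone), Harris's Hawk (all prey gone) → extinct.
No further losses. Total secondary extinctions: 6.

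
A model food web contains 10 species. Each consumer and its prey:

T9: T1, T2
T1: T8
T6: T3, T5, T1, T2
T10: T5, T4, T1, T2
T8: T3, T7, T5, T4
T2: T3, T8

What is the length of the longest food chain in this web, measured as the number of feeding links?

One longest chain: T3 → T8 → T1 → T10.
It has 4 species and 3 links.

3 links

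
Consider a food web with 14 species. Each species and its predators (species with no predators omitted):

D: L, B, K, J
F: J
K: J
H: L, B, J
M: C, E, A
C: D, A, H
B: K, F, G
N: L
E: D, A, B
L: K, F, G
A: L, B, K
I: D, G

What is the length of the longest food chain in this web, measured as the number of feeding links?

One longest chain: M → C → D → L → K → J.
It has 6 species and 5 links.

5 links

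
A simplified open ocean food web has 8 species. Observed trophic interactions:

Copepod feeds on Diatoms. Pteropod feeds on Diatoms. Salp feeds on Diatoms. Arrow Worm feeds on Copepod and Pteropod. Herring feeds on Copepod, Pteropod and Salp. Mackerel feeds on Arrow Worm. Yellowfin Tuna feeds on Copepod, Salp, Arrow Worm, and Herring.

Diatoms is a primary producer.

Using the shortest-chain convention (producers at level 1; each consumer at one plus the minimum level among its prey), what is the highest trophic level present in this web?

Producers (level 1): Diatoms.
Following each consumer down to its lowest-level prey: Diatoms → Pteropod → Arrow Worm → Mackerel (levels 1 through 4).
All prey of Mackerel (Arrow Worm 3) are at level 3 or above, so Mackerel is at level 1 + 3 = 4.
Every consumer has at least one prey at level 3 or below, so none exceeds level 4.

4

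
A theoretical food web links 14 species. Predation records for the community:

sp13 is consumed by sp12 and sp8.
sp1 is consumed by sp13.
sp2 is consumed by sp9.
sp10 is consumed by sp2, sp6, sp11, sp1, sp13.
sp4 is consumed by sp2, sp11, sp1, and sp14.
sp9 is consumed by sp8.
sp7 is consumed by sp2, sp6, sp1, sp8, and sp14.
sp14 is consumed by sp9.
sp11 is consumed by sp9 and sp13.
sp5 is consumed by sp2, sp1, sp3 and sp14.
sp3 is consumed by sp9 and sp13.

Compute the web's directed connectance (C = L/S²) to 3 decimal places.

The web has S = 14 species and L = 28 feeding links.
C = L / S² = 28 / 196 = 0.1429 ≈ 0.143.

C = 0.143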